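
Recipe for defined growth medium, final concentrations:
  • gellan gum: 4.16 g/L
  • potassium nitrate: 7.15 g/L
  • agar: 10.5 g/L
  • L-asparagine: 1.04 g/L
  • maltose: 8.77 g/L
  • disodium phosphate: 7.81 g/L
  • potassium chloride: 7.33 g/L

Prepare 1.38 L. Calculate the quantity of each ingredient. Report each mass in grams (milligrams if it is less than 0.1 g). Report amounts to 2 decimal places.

Scale factor relative to 1 L: 1.38.
gellan gum: 4.16 g/L × 1.38 L = 5.74 g
potassium nitrate: 7.15 g/L × 1.38 L = 9.87 g
agar: 10.5 g/L × 1.38 L = 14.49 g
L-asparagine: 1.04 g/L × 1.38 L = 1.44 g
maltose: 8.77 g/L × 1.38 L = 12.10 g
disodium phosphate: 7.81 g/L × 1.38 L = 10.78 g
potassium chloride: 7.33 g/L × 1.38 L = 10.12 g

gellan gum 5.74 g; potassium nitrate 9.87 g; agar 14.49 g; L-asparagine 1.44 g; maltose 12.10 g; disodium phosphate 10.78 g; potassium chloride 10.12 g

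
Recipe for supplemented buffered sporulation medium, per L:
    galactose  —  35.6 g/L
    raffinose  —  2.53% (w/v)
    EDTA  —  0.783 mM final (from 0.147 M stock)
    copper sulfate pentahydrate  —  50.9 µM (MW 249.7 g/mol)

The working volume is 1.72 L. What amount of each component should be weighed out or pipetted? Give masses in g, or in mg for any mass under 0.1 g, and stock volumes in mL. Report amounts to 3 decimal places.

Working volume: 1.72 L.
galactose: 35.6 g/L × 1.72 L = 61.232 g
raffinose: 2.53% w/v = 25.3 g/L → 25.3 × 1.72 L = 43.516 g
EDTA: C1V1 = C2V2 → 0.783 mM × 1720 mL ÷ 147 mM = 9.162 mL
copper sulfate pentahydrate: 50.9 µmol/L × 249.7 g/mol × 1.72 L ÷ 1000 = 21.861 mg

galactose 61.232 g; raffinose 43.516 g; EDTA 9.162 mL; copper sulfate pentahydrate 21.861 mg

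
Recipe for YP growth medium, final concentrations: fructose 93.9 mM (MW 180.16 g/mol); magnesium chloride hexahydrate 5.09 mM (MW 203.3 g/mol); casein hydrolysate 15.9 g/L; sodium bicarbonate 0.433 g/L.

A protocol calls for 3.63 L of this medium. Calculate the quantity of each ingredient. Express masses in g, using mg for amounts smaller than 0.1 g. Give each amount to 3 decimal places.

Working volume: 3.63 L.
fructose: 93.9 mmol/L × 180.16 g/mol × 3.63 L ÷ 1000 = 61.409 g
magnesium chloride hexahydrate: 5.09 mmol/L × 203.3 g/mol × 3.63 L ÷ 1000 = 3.756 g
casein hydrolysate: 15.9 g/L × 3.63 L = 57.717 g
sodium bicarbonate: 0.433 g/L × 3.63 L = 1.572 g

fructose 61.409 g; magnesium chloride hexahydrate 3.756 g; casein hydrolysate 57.717 g; sodium bicarbonate 1.572 g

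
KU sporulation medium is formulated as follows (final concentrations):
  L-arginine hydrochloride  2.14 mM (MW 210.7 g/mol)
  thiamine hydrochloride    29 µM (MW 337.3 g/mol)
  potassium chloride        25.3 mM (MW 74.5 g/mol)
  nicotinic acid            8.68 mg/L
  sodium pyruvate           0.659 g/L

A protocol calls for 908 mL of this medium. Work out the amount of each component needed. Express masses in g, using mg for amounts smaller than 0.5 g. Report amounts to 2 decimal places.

L-arginine hydrochloride 409.42 mg; thiamine hydrochloride 8.88 mg; potassium chloride 1.71 g; nicotinic acid 7.88 mg; sodium pyruvate 0.60 g

Target volume = 908 mL = 0.908 L.
L-arginine hydrochloride: 2.14 mmol/L × 210.7 mg/mmol × 0.908 L = 409.42 mg
thiamine hydrochloride: 29 µmol/L × 337.3 g/mol × 0.908 L ÷ 1000 = 8.88 mg
potassium chloride: 25.3 mmol/L × 74.5 g/mol × 0.908 L ÷ 1000 = 1.71 g
nicotinic acid: 8.68 mg/L × 0.908 L = 7.88 mg
sodium pyruvate: 0.659 g/L × 0.908 L = 0.60 g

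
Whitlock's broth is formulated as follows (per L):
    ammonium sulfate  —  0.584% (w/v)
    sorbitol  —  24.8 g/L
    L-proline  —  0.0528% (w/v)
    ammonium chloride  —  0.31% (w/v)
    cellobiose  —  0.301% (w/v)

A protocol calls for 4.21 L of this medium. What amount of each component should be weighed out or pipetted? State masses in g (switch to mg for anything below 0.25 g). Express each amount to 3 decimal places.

Scale factor relative to 1 L: 4.21.
ammonium sulfate: 0.584 g per 100 mL × 4210 mL ÷ 100 = 24.586 g
sorbitol: 24.8 g/L × 4.21 L = 104.408 g
L-proline: 0.0528% w/v = 0.528 g/L → 0.528 × 4.21 L = 2.223 g
ammonium chloride: 0.31 g per 100 mL × 4210 mL ÷ 100 = 13.051 g
cellobiose: 0.301 g per 100 mL × 4210 mL ÷ 100 = 12.672 g

ammonium sulfate 24.586 g; sorbitol 104.408 g; L-proline 2.223 g; ammonium chloride 13.051 g; cellobiose 12.672 g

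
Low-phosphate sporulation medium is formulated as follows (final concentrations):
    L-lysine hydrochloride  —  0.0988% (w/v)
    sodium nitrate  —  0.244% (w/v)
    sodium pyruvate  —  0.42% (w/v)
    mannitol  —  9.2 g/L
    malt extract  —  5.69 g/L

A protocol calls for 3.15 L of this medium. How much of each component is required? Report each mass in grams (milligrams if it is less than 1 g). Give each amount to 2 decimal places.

Scale factor relative to 1 L: 3.15.
L-lysine hydrochloride: 0.0988% w/v = 0.988 g/L → 0.988 × 3.15 L = 3.11 g
sodium nitrate: 0.244 g per 100 mL × 3150 mL ÷ 100 = 7.69 g
sodium pyruvate: 0.42% w/v = 4.2 g/L → 4.2 × 3.15 L = 13.23 g
mannitol: 9.2 g/L × 3.15 L = 28.98 g
malt extract: 5.69 g/L × 3.15 L = 17.92 g

L-lysine hydrochloride 3.11 g; sodium nitrate 7.69 g; sodium pyruvate 13.23 g; mannitol 28.98 g; malt extract 17.92 g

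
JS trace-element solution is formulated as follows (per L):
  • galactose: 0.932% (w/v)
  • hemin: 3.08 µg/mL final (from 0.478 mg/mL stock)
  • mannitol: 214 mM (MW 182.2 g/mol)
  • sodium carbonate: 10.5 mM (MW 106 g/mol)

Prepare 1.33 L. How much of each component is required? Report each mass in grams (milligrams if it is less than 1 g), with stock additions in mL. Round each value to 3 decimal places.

Working volume: 1.33 L.
galactose: 0.932% w/v = 9.32 g/L → 9.32 × 1.33 L = 12.396 g
hemin: dilute stock: 3.08 µg/mL × 1330 mL ÷ 478 µg/mL = 8.570 mL
mannitol: 214 mmol/L × 182.2 g/mol × 1.33 L ÷ 1000 = 51.858 g
sodium carbonate: 10.5 mmol/L × 106 g/mol × 1.33 L ÷ 1000 = 1.480 g

galactose 12.396 g; hemin 8.570 mL; mannitol 51.858 g; sodium carbonate 1.480 g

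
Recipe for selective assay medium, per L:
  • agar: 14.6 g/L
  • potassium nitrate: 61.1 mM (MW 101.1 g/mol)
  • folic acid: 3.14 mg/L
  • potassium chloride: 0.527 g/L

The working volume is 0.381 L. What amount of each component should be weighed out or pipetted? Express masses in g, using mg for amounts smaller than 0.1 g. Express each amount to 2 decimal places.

agar 5.56 g; potassium nitrate 2.35 g; folic acid 1.20 mg; potassium chloride 0.20 g

Working volume: 0.381 L.
agar: 14.6 g/L × 0.381 L = 5.56 g
potassium nitrate: 61.1 mmol/L × 101.1 g/mol × 0.381 L ÷ 1000 = 2.35 g
folic acid: 3.14 mg/L × 0.381 L = 1.20 mg
potassium chloride: 0.527 g/L × 0.381 L = 0.20 g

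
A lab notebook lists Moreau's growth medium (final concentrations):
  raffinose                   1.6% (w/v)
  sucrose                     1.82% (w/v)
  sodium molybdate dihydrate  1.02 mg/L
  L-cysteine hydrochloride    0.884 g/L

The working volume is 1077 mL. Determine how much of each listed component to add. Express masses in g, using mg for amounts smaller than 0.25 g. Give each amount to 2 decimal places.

Scale factor relative to 1 L: 1.077.
raffinose: 1.6 g per 100 mL × 1077 mL ÷ 100 = 17.23 g
sucrose: 1.82% w/v = 18.2 g/L → 18.2 × 1.077 L = 19.60 g
sodium molybdate dihydrate: 1.02 mg/L × 1.077 L = 1.10 mg
L-cysteine hydrochloride: 0.884 g/L × 1.077 L = 0.95 g

raffinose 17.23 g; sucrose 19.60 g; sodium molybdate dihydrate 1.10 mg; L-cysteine hydrochloride 0.95 g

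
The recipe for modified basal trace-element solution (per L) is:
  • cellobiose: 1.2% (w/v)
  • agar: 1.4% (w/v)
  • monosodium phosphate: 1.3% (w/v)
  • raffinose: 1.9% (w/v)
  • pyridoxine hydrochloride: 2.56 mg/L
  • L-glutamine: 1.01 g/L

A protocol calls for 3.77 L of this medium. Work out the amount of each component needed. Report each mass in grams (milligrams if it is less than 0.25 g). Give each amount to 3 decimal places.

Working volume: 3.77 L.
cellobiose: 1.2% w/v = 12 g/L → 12 × 3.77 L = 45.240 g
agar: 1.4% w/v = 14 g/L → 14 × 3.77 L = 52.780 g
monosodium phosphate: 1.3 g per 100 mL × 3770 mL ÷ 100 = 49.010 g
raffinose: 1.9 g per 100 mL × 3770 mL ÷ 100 = 71.630 g
pyridoxine hydrochloride: 2.56 mg/L × 3.77 L = 9.651 mg
L-glutamine: 1.01 g/L × 3.77 L = 3.808 g

cellobiose 45.240 g; agar 52.780 g; monosodium phosphate 49.010 g; raffinose 71.630 g; pyridoxine hydrochloride 9.651 mg; L-glutamine 3.808 g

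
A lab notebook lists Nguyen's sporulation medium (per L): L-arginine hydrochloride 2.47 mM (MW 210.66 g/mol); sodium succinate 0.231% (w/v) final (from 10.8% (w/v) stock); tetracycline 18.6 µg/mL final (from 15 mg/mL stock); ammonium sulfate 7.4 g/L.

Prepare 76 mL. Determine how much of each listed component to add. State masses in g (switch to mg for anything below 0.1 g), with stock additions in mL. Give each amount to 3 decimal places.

L-arginine hydrochloride 39.545 mg; sodium succinate 1.626 mL; tetracycline 0.094 mL; ammonium sulfate 0.562 g

Scale factor relative to 1 L: 0.076.
L-arginine hydrochloride: 2.47 mmol/L × 210.66 mg/mmol × 0.076 L = 39.545 mg
sodium succinate: V = C2·V2/C1 = 0.231% ÷ 10.8% × 76 mL = 1.626 mL
tetracycline: dilute stock: 18.6 µg/mL × 76 mL ÷ 15000 µg/mL = 0.094 mL
ammonium sulfate: 7.4 g/L × 0.076 L = 0.562 g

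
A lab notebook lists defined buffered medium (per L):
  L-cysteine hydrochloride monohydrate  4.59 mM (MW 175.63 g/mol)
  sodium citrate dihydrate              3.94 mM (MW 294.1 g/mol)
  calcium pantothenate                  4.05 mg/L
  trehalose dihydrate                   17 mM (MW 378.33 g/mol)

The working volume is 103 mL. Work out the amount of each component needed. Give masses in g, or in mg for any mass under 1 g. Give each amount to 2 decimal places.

L-cysteine hydrochloride monohydrate 83.03 mg; sodium citrate dihydrate 119.35 mg; calcium pantothenate 0.42 mg; trehalose dihydrate 662.46 mg

Target volume = 103 mL = 0.103 L.
L-cysteine hydrochloride monohydrate: 4.59 mmol/L × 175.63 mg/mmol × 0.103 L = 83.03 mg
sodium citrate dihydrate: 3.94 mmol/L × 294.1 mg/mmol × 0.103 L = 119.35 mg
calcium pantothenate: 4.05 mg/L × 0.103 L = 0.42 mg
trehalose dihydrate: 17 mmol/L × 378.33 mg/mmol × 0.103 L = 662.46 mg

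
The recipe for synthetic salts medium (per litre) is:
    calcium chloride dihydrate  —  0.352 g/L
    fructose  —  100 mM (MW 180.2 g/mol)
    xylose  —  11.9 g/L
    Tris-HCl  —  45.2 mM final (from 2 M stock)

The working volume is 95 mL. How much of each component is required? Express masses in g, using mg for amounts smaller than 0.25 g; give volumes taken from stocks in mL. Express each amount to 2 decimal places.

calcium chloride dihydrate 33.44 mg; fructose 1.71 g; xylose 1.13 g; Tris-HCl 2.15 mL

Scale factor relative to 1 L: 0.095.
calcium chloride dihydrate: 0.352 g/L × 0.095 L = 0.03344 g = 33.44 mg
fructose: 100 mmol/L × 180.2 g/mol × 0.095 L ÷ 1000 = 1.71 g
xylose: 11.9 g/L × 0.095 L = 1.13 g
Tris-HCl: V = C2·V2/C1 = 45.2 mM × 95 mL ÷ 2000 mM = 2.15 mL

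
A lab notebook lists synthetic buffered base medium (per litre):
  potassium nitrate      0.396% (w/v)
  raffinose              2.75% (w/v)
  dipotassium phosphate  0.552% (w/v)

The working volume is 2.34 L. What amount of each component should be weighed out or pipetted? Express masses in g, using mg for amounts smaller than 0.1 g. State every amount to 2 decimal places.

Scale factor relative to 1 L: 2.34.
potassium nitrate: 0.396 g per 100 mL × 2340 mL ÷ 100 = 9.27 g
raffinose: 2.75% w/v = 27.5 g/L → 27.5 × 2.34 L = 64.35 g
dipotassium phosphate: 0.552% w/v = 5.52 g/L → 5.52 × 2.34 L = 12.92 g

potassium nitrate 9.27 g; raffinose 64.35 g; dipotassium phosphate 12.92 g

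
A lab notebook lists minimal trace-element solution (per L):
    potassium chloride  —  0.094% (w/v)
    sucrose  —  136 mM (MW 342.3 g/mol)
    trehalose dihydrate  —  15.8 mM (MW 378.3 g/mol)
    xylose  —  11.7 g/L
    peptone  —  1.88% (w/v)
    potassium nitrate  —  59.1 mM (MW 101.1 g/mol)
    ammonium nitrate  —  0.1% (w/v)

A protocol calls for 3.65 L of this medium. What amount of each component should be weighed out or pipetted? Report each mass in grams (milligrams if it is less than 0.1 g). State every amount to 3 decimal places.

Scale factor relative to 1 L: 3.65.
potassium chloride: 0.094 g per 100 mL × 3650 mL ÷ 100 = 3.431 g
sucrose: 136 mmol/L × 342.3 g/mol × 3.65 L ÷ 1000 = 169.918 g
trehalose dihydrate: 15.8 mmol/L × 378.3 g/mol × 3.65 L ÷ 1000 = 21.817 g
xylose: 11.7 g/L × 3.65 L = 42.705 g
peptone: 1.88% w/v = 18.8 g/L → 18.8 × 3.65 L = 68.620 g
potassium nitrate: 59.1 mmol/L × 101.1 g/mol × 3.65 L ÷ 1000 = 21.809 g
ammonium nitrate: 0.1 g per 100 mL × 3650 mL ÷ 100 = 3.650 g

potassium chloride 3.431 g; sucrose 169.918 g; trehalose dihydrate 21.817 g; xylose 42.705 g; peptone 68.620 g; potassium nitrate 21.809 g; ammonium nitrate 3.650 g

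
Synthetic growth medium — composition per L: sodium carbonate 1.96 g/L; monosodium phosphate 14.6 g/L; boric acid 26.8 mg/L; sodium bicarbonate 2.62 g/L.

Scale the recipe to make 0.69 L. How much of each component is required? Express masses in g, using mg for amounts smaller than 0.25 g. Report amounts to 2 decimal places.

sodium carbonate 1.35 g; monosodium phosphate 10.07 g; boric acid 18.49 mg; sodium bicarbonate 1.81 g

Working volume: 0.69 L.
sodium carbonate: 1.96 g/L × 0.69 L = 1.35 g
monosodium phosphate: 14.6 g/L × 0.69 L = 10.07 g
boric acid: 26.8 mg/L × 0.69 L = 18.49 mg
sodium bicarbonate: 2.62 g/L × 0.69 L = 1.81 g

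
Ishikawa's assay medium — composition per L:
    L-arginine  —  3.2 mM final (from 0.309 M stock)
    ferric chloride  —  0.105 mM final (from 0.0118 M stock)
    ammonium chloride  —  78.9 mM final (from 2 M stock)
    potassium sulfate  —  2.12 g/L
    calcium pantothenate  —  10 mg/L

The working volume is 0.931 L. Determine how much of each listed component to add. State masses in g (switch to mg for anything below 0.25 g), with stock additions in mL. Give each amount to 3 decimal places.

Working volume: 0.931 L.
L-arginine: dilute stock: 3.2 mM × 931 mL ÷ 309 mM = 9.641 mL
ferric chloride: dilute stock: 0.105 mM × 931 mL ÷ 11.8 mM = 8.284 mL
ammonium chloride: V = C2·V2/C1 = 78.9 mM × 931 mL ÷ 2000 mM = 36.728 mL
potassium sulfate: 2.12 g/L × 0.931 L = 1.974 g
calcium pantothenate: 10 mg/L × 0.931 L = 9.310 mg

L-arginine 9.641 mL; ferric chloride 8.284 mL; ammonium chloride 36.728 mL; potassium sulfate 1.974 g; calcium pantothenate 9.310 mg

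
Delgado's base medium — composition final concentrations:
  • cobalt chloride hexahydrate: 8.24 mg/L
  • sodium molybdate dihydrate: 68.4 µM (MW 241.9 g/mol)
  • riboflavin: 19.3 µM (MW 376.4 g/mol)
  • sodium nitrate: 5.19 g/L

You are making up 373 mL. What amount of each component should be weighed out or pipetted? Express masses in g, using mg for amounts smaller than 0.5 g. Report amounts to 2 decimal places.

Scale factor relative to 1 L: 0.373.
cobalt chloride hexahydrate: 8.24 mg/L × 0.373 L = 3.07 mg
sodium molybdate dihydrate: 68.4 µmol/L × 241.9 g/mol × 0.373 L ÷ 1000 = 6.17 mg
riboflavin: 19.3 µmol/L × 376.4 g/mol × 0.373 L ÷ 1000 = 2.71 mg
sodium nitrate: 5.19 g/L × 0.373 L = 1.94 g

cobalt chloride hexahydrate 3.07 mg; sodium molybdate dihydrate 6.17 mg; riboflavin 2.71 mg; sodium nitrate 1.94 g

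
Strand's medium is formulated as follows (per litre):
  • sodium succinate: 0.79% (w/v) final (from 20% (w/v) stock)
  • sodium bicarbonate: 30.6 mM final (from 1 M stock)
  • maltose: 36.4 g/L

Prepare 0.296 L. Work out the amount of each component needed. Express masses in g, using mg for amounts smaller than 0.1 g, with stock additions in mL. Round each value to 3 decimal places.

Working volume: 0.296 L.
sodium succinate: C1V1 = C2V2 → 0.79% ÷ 20% × 296 mL = 11.692 mL
sodium bicarbonate: dilute stock: 30.6 mM × 296 mL ÷ 1000 mM = 9.058 mL
maltose: 36.4 g/L × 0.296 L = 10.774 g

sodium succinate 11.692 mL; sodium bicarbonate 9.058 mL; maltose 10.774 g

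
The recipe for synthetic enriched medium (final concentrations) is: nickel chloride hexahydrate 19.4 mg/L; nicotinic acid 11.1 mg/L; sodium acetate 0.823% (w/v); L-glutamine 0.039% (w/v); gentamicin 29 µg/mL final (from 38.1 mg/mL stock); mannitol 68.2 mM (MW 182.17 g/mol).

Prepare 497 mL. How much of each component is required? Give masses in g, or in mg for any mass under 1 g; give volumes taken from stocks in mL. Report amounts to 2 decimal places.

nickel chloride hexahydrate 9.64 mg; nicotinic acid 5.52 mg; sodium acetate 4.09 g; L-glutamine 193.83 mg; gentamicin 0.38 mL; mannitol 6.17 g

Target volume = 497 mL = 0.497 L.
nickel chloride hexahydrate: 19.4 mg/L × 0.497 L = 9.64 mg
nicotinic acid: 11.1 mg/L × 0.497 L = 5.52 mg
sodium acetate: 0.823% w/v = 8.23 g/L → 8.23 × 0.497 L = 4.09 g
L-glutamine: 0.039% w/v = 0.39 g/L → 0.39 × 0.497 L = 0.19383 g = 193.83 mg
gentamicin: V = C2·V2/C1 = 29 µg/mL × 497 mL ÷ 38100 µg/mL = 0.38 mL
mannitol: 68.2 mmol/L × 182.17 g/mol × 0.497 L ÷ 1000 = 6.17 g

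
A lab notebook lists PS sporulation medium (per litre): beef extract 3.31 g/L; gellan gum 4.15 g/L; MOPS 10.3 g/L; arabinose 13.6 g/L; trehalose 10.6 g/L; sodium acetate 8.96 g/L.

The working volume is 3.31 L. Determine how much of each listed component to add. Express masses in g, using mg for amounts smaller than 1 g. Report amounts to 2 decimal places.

Working volume: 3.31 L.
beef extract: 3.31 g/L × 3.31 L = 10.96 g
gellan gum: 4.15 g/L × 3.31 L = 13.74 g
MOPS: 10.3 g/L × 3.31 L = 34.09 g
arabinose: 13.6 g/L × 3.31 L = 45.02 g
trehalose: 10.6 g/L × 3.31 L = 35.09 g
sodium acetate: 8.96 g/L × 3.31 L = 29.66 g

beef extract 10.96 g; gellan gum 13.74 g; MOPS 34.09 g; arabinose 45.02 g; trehalose 35.09 g; sodium acetate 29.66 g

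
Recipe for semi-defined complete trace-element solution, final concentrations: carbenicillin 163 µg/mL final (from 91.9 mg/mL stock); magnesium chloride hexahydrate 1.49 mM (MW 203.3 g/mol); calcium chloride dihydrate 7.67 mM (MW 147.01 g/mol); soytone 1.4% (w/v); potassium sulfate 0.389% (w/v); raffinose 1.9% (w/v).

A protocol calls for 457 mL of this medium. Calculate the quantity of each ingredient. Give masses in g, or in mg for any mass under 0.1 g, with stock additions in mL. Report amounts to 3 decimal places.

Target volume = 457 mL = 0.457 L.
carbenicillin: dilute stock: 163 µg/mL × 457 mL ÷ 91900 µg/mL = 0.811 mL
magnesium chloride hexahydrate: 1.49 mmol/L × 203.3 g/mol × 0.457 L ÷ 1000 = 0.138 g
calcium chloride dihydrate: 7.67 mmol/L × 147.01 g/mol × 0.457 L ÷ 1000 = 0.515 g
soytone: 1.4% w/v = 14 g/L → 14 × 0.457 L = 6.398 g
potassium sulfate: 0.389 g per 100 mL × 457 mL ÷ 100 = 1.778 g
raffinose: 1.9% w/v = 19 g/L → 19 × 0.457 L = 8.683 g

carbenicillin 0.811 mL; magnesium chloride hexahydrate 0.138 g; calcium chloride dihydrate 0.515 g; soytone 6.398 g; potassium sulfate 1.778 g; raffinose 8.683 g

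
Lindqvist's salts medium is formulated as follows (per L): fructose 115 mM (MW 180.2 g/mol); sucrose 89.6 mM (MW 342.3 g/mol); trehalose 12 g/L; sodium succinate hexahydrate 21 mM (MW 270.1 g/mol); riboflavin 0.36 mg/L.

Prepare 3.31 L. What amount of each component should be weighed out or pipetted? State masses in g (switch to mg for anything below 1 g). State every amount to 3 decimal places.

fructose 68.593 g; sucrose 101.518 g; trehalose 39.720 g; sodium succinate hexahydrate 18.775 g; riboflavin 1.192 mg

Scale factor relative to 1 L: 3.31.
fructose: 115 mmol/L × 180.2 g/mol × 3.31 L ÷ 1000 = 68.593 g
sucrose: 89.6 mmol/L × 342.3 g/mol × 3.31 L ÷ 1000 = 101.518 g
trehalose: 12 g/L × 3.31 L = 39.720 g
sodium succinate hexahydrate: 21 mmol/L × 270.1 g/mol × 3.31 L ÷ 1000 = 18.775 g
riboflavin: 0.36 mg/L × 3.31 L = 1.192 mg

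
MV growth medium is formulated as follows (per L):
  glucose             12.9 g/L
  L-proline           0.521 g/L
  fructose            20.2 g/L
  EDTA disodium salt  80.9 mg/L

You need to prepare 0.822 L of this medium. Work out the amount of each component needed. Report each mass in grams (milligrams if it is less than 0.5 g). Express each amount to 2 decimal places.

glucose 10.60 g; L-proline 428.26 mg; fructose 16.60 g; EDTA disodium salt 66.50 mg

Scale factor relative to 1 L: 0.822.
glucose: 12.9 g/L × 0.822 L = 10.60 g
L-proline: 0.521 g/L × 0.822 L = 0.428262 g = 428.26 mg
fructose: 20.2 g/L × 0.822 L = 16.60 g
EDTA disodium salt: 80.9 mg/L × 0.822 L = 66.50 mg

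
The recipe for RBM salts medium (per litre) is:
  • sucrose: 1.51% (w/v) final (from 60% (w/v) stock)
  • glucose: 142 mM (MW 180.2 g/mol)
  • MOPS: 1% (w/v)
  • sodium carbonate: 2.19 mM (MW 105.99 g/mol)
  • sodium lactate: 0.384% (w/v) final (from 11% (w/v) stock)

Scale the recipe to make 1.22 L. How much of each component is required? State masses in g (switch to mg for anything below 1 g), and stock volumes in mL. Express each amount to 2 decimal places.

sucrose 30.70 mL; glucose 31.22 g; MOPS 12.20 g; sodium carbonate 283.18 mg; sodium lactate 42.59 mL

Working volume: 1.22 L.
sucrose: C1V1 = C2V2 → 1.51% ÷ 60% × 1220 mL = 30.70 mL
glucose: 142 mmol/L × 180.2 g/mol × 1.22 L ÷ 1000 = 31.22 g
MOPS: 1 g per 100 mL × 1220 mL ÷ 100 = 12.20 g
sodium carbonate: 2.19 mmol/L × 105.99 mg/mmol × 1.22 L = 283.18 mg
sodium lactate: C1V1 = C2V2 → 0.384% ÷ 11% × 1220 mL = 42.59 mL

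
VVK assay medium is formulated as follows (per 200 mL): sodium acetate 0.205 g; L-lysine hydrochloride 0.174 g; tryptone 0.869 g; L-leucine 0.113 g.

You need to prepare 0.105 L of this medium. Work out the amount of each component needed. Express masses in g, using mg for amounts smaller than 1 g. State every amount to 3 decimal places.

sodium acetate 107.625 mg; L-lysine hydrochloride 91.350 mg; tryptone 456.225 mg; L-leucine 59.325 mg

Scale factor = 105 mL / 200 mL = 0.525.
sodium acetate: 0.205 g × (105 mL / 200 mL) = 0.107625 g = 107.625 mg
L-lysine hydrochloride: 0.174 g × (105 mL / 200 mL) = 0.09135 g = 91.350 mg
tryptone: 0.869 g × (105 mL / 200 mL) = 0.456225 g = 456.225 mg
L-leucine: 0.113 g × (105 mL / 200 mL) = 0.059325 g = 59.325 mg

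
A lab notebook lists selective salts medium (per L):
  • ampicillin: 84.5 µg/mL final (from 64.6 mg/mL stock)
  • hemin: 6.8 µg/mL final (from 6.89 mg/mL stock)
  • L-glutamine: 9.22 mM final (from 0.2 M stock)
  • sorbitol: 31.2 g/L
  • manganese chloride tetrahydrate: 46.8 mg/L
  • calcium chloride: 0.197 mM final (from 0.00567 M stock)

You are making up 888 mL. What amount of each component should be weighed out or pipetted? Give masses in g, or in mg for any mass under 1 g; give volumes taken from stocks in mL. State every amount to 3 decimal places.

Working volume: 888 mL = 0.888 L.
ampicillin: V = C2·V2/C1 = 84.5 µg/mL × 888 mL ÷ 64600 µg/mL = 1.162 mL
hemin: dilute stock: 6.8 µg/mL × 888 mL ÷ 6890 µg/mL = 0.876 mL
L-glutamine: C1V1 = C2V2 → 9.22 mM × 888 mL ÷ 200 mM = 40.937 mL
sorbitol: 31.2 g/L × 0.888 L = 27.706 g
manganese chloride tetrahydrate: 46.8 mg/L × 0.888 L = 41.558 mg
calcium chloride: V = C2·V2/C1 = 0.197 mM × 888 mL ÷ 5.67 mM = 30.853 mL

ampicillin 1.162 mL; hemin 0.876 mL; L-glutamine 40.937 mL; sorbitol 27.706 g; manganese chloride tetrahydrate 41.558 mg; calcium chloride 30.853 mL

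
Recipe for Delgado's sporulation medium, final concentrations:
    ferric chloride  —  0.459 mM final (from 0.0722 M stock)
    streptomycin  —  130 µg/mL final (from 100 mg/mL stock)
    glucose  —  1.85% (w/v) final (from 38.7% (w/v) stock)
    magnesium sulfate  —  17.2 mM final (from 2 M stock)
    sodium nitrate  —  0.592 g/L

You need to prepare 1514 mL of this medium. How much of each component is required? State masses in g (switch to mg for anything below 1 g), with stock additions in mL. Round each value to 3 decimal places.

ferric chloride 9.625 mL; streptomycin 1.968 mL; glucose 72.375 mL; magnesium sulfate 13.020 mL; sodium nitrate 896.288 mg

Target volume = 1514 mL = 1.514 L.
ferric chloride: V = C2·V2/C1 = 0.459 mM × 1514 mL ÷ 72.2 mM = 9.625 mL
streptomycin: V = C2·V2/C1 = 130 µg/mL × 1514 mL ÷ 100000 µg/mL = 1.968 mL
glucose: dilute stock: 1.85% ÷ 38.7% × 1514 mL = 72.375 mL
magnesium sulfate: dilute stock: 17.2 mM × 1514 mL ÷ 2000 mM = 13.020 mL
sodium nitrate: 0.592 g/L × 1.514 L = 0.896288 g = 896.288 mg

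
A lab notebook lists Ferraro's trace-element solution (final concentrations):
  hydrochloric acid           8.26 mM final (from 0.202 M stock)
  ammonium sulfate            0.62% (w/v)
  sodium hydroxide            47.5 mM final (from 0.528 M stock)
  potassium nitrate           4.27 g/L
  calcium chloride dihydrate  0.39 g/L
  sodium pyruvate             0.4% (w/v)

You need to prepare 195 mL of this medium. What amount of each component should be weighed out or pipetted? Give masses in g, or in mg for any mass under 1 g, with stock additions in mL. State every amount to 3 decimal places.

Working volume: 195 mL = 0.195 L.
hydrochloric acid: dilute stock: 8.26 mM × 195 mL ÷ 202 mM = 7.974 mL
ammonium sulfate: 0.62% w/v = 6.2 g/L → 6.2 × 0.195 L = 1.209 g
sodium hydroxide: dilute stock: 47.5 mM × 195 mL ÷ 528 mM = 17.543 mL
potassium nitrate: 4.27 g/L × 0.195 L = 0.83265 g = 832.650 mg
calcium chloride dihydrate: 0.39 g/L × 0.195 L = 0.07605 g = 76.050 mg
sodium pyruvate: 0.4 g per 100 mL × 195 mL ÷ 100 = 0.78 g = 780.000 mg

hydrochloric acid 7.974 mL; ammonium sulfate 1.209 g; sodium hydroxide 17.543 mL; potassium nitrate 832.650 mg; calcium chloride dihydrate 76.050 mg; sodium pyruvate 780.000 mg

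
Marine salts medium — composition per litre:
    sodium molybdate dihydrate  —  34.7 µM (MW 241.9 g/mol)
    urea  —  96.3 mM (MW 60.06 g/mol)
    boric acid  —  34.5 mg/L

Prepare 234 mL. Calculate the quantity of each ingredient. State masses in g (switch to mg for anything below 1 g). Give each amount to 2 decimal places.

Working volume: 234 mL = 0.234 L.
sodium molybdate dihydrate: 34.7 µmol/L × 241.9 g/mol × 0.234 L ÷ 1000 = 1.96 mg
urea: 96.3 mmol/L × 60.06 g/mol × 0.234 L ÷ 1000 = 1.35 g
boric acid: 34.5 mg/L × 0.234 L = 8.07 mg

sodium molybdate dihydrate 1.96 mg; urea 1.35 g; boric acid 8.07 mg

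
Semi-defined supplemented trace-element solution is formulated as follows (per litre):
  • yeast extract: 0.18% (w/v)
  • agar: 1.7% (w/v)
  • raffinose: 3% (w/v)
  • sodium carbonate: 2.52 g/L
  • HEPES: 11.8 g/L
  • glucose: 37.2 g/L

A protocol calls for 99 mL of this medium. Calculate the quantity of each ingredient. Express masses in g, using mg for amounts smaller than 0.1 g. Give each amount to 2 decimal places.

yeast extract 0.18 g; agar 1.68 g; raffinose 2.97 g; sodium carbonate 0.25 g; HEPES 1.17 g; glucose 3.68 g

Target volume = 99 mL = 0.099 L.
yeast extract: 0.18% w/v = 1.8 g/L → 1.8 × 0.099 L = 0.18 g
agar: 1.7% w/v = 17 g/L → 17 × 0.099 L = 1.68 g
raffinose: 3% w/v = 30 g/L → 30 × 0.099 L = 2.97 g
sodium carbonate: 2.52 g/L × 0.099 L = 0.25 g
HEPES: 11.8 g/L × 0.099 L = 1.17 g
glucose: 37.2 g/L × 0.099 L = 3.68 g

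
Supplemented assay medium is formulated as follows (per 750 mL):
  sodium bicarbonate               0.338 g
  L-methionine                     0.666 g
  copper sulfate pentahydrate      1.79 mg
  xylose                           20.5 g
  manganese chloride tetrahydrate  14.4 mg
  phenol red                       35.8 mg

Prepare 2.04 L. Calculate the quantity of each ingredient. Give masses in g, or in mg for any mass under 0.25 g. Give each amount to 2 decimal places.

sodium bicarbonate 0.92 g; L-methionine 1.81 g; copper sulfate pentahydrate 4.87 mg; xylose 55.76 g; manganese chloride tetrahydrate 39.17 mg; phenol red 97.38 mg

Ratio of target to recipe volume: 2040 / 750 = 2.72.
sodium bicarbonate: 0.338 g × (2040 mL / 750 mL) = 0.92 g
L-methionine: 0.666 g × (2040 mL / 750 mL) = 1.81 g
copper sulfate pentahydrate: 1.79 mg × (2040 mL / 750 mL) = 4.87 mg
xylose: 20.5 g × (2040 mL / 750 mL) = 55.76 g
manganese chloride tetrahydrate: 14.4 mg × (2040 mL / 750 mL) = 39.17 mg
phenol red: 35.8 mg × (2040 mL / 750 mL) = 97.38 mg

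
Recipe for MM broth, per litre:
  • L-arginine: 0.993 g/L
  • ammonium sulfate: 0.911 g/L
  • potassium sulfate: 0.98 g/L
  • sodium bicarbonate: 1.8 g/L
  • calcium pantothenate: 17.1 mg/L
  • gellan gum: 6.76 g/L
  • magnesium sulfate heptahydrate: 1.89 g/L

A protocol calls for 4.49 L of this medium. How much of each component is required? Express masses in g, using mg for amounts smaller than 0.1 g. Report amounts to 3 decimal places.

L-arginine 4.459 g; ammonium sulfate 4.090 g; potassium sulfate 4.400 g; sodium bicarbonate 8.082 g; calcium pantothenate 76.779 mg; gellan gum 30.352 g; magnesium sulfate heptahydrate 8.486 g

Working volume: 4.49 L.
L-arginine: 0.993 g/L × 4.49 L = 4.459 g
ammonium sulfate: 0.911 g/L × 4.49 L = 4.090 g
potassium sulfate: 0.98 g/L × 4.49 L = 4.400 g
sodium bicarbonate: 1.8 g/L × 4.49 L = 8.082 g
calcium pantothenate: 17.1 mg/L × 4.49 L = 76.779 mg
gellan gum: 6.76 g/L × 4.49 L = 30.352 g
magnesium sulfate heptahydrate: 1.89 g/L × 4.49 L = 8.486 g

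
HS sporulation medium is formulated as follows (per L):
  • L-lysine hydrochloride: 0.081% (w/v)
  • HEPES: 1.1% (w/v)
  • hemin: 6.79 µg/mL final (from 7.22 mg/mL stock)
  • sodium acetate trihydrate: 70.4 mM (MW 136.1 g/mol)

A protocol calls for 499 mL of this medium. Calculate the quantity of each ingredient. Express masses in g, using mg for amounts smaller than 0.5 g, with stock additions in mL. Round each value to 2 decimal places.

L-lysine hydrochloride 404.19 mg; HEPES 5.49 g; hemin 0.47 mL; sodium acetate trihydrate 4.78 g

Working volume: 499 mL = 0.499 L.
L-lysine hydrochloride: 0.081% w/v = 0.81 g/L → 0.81 × 0.499 L = 0.40419 g = 404.19 mg
HEPES: 1.1 g per 100 mL × 499 mL ÷ 100 = 5.49 g
hemin: C1V1 = C2V2 → 6.79 µg/mL × 499 mL ÷ 7220 µg/mL = 0.47 mL
sodium acetate trihydrate: 70.4 mmol/L × 136.1 g/mol × 0.499 L ÷ 1000 = 4.78 g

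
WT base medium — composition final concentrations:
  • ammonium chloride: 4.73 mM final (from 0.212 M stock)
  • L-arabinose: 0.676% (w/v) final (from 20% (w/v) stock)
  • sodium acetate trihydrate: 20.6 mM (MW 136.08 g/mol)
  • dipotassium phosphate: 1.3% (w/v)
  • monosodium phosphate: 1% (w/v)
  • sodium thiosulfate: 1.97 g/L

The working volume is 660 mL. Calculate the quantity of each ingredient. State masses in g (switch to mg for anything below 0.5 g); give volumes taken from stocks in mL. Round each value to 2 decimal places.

Scale factor relative to 1 L: 0.66.
ammonium chloride: C1V1 = C2V2 → 4.73 mM × 660 mL ÷ 212 mM = 14.73 mL
L-arabinose: C1V1 = C2V2 → 0.676% ÷ 20% × 660 mL = 22.31 mL
sodium acetate trihydrate: 20.6 mmol/L × 136.08 g/mol × 0.66 L ÷ 1000 = 1.85 g
dipotassium phosphate: 1.3 g per 100 mL × 660 mL ÷ 100 = 8.58 g
monosodium phosphate: 1 g per 100 mL × 660 mL ÷ 100 = 6.60 g
sodium thiosulfate: 1.97 g/L × 0.66 L = 1.30 g

ammonium chloride 14.73 mL; L-arabinose 22.31 mL; sodium acetate trihydrate 1.85 g; dipotassium phosphate 8.58 g; monosodium phosphate 6.60 g; sodium thiosulfate 1.30 g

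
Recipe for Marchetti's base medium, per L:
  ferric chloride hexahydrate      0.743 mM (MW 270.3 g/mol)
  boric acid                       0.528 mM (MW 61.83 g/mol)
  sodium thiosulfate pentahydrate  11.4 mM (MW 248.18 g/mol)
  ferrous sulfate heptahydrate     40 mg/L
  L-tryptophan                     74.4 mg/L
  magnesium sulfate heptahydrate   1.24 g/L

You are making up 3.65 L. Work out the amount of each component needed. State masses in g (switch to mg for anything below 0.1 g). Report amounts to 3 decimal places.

ferric chloride hexahydrate 0.733 g; boric acid 0.119 g; sodium thiosulfate pentahydrate 10.327 g; ferrous sulfate heptahydrate 0.146 g; L-tryptophan 0.272 g; magnesium sulfate heptahydrate 4.526 g

Scale factor relative to 1 L: 3.65.
ferric chloride hexahydrate: 0.743 mmol/L × 270.3 g/mol × 3.65 L ÷ 1000 = 0.733 g
boric acid: 0.528 mmol/L × 61.83 g/mol × 3.65 L ÷ 1000 = 0.119 g
sodium thiosulfate pentahydrate: 11.4 mmol/L × 248.18 g/mol × 3.65 L ÷ 1000 = 10.327 g
ferrous sulfate heptahydrate: 40 mg/L × 3.65 L = 146 mg = 0.146 g
L-tryptophan: 74.4 mg/L × 3.65 L = 271.56 mg = 0.272 g
magnesium sulfate heptahydrate: 1.24 g/L × 3.65 L = 4.526 g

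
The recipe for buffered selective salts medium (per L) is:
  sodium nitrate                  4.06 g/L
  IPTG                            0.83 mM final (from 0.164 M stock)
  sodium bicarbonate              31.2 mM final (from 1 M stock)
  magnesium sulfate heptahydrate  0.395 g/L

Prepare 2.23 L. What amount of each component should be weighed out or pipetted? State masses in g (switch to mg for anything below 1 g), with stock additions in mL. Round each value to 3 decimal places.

Working volume: 2.23 L.
sodium nitrate: 4.06 g/L × 2.23 L = 9.054 g
IPTG: C1V1 = C2V2 → 0.83 mM × 2230 mL ÷ 164 mM = 11.286 mL
sodium bicarbonate: V = C2·V2/C1 = 31.2 mM × 2230 mL ÷ 1000 mM = 69.576 mL
magnesium sulfate heptahydrate: 0.395 g/L × 2.23 L = 0.88085 g = 880.850 mg

sodium nitrate 9.054 g; IPTG 11.286 mL; sodium bicarbonate 69.576 mL; magnesium sulfate heptahydrate 880.850 mg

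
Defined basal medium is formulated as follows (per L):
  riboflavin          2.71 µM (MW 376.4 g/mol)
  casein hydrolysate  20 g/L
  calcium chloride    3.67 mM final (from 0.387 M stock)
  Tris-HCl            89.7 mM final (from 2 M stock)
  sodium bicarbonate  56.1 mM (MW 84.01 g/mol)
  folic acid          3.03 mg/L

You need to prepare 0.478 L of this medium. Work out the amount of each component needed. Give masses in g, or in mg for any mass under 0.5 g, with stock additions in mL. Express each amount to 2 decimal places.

riboflavin 0.49 mg; casein hydrolysate 9.56 g; calcium chloride 4.53 mL; Tris-HCl 21.44 mL; sodium bicarbonate 2.25 g; folic acid 1.45 mg

Working volume: 0.478 L.
riboflavin: 2.71 µmol/L × 376.4 g/mol × 0.478 L ÷ 1000 = 0.49 mg
casein hydrolysate: 20 g/L × 0.478 L = 9.56 g
calcium chloride: dilute stock: 3.67 mM × 478 mL ÷ 387 mM = 4.53 mL
Tris-HCl: dilute stock: 89.7 mM × 478 mL ÷ 2000 mM = 21.44 mL
sodium bicarbonate: 56.1 mmol/L × 84.01 g/mol × 0.478 L ÷ 1000 = 2.25 g
folic acid: 3.03 mg/L × 0.478 L = 1.45 mg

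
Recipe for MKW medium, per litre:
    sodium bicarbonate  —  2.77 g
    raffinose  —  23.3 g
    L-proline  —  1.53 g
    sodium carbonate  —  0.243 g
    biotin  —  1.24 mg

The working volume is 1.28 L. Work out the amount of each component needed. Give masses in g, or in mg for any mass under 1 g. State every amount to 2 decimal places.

sodium bicarbonate 3.55 g; raffinose 29.82 g; L-proline 1.96 g; sodium carbonate 311.04 mg; biotin 1.59 mg

Ratio of target to recipe volume: 1280 / 1000 = 1.28.
sodium bicarbonate: 2.77 g × (1280 mL / 1000 mL) = 3.55 g
raffinose: 23.3 g × (1280 mL / 1000 mL) = 29.82 g
L-proline: 1.53 g × (1280 mL / 1000 mL) = 1.96 g
sodium carbonate: 0.243 g × (1280 mL / 1000 mL) = 0.31104 g = 311.04 mg
biotin: 1.24 mg × (1280 mL / 1000 mL) = 1.59 mg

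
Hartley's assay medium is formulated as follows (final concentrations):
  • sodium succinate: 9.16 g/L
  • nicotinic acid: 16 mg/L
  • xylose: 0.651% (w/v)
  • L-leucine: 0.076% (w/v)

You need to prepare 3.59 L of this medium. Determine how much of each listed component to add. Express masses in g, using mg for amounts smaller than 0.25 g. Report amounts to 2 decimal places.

sodium succinate 32.88 g; nicotinic acid 57.44 mg; xylose 23.37 g; L-leucine 2.73 g

Scale factor relative to 1 L: 3.59.
sodium succinate: 9.16 g/L × 3.59 L = 32.88 g
nicotinic acid: 16 mg/L × 3.59 L = 57.44 mg
xylose: 0.651% w/v = 6.51 g/L → 6.51 × 3.59 L = 23.37 g
L-leucine: 0.076% w/v = 0.76 g/L → 0.76 × 3.59 L = 2.73 g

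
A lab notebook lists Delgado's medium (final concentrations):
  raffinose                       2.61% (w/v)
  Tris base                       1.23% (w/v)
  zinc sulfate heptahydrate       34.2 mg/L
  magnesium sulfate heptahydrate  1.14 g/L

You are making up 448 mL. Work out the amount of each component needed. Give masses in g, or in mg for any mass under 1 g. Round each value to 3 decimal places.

raffinose 11.693 g; Tris base 5.510 g; zinc sulfate heptahydrate 15.322 mg; magnesium sulfate heptahydrate 510.720 mg

Scale factor relative to 1 L: 0.448.
raffinose: 2.61% w/v = 26.1 g/L → 26.1 × 0.448 L = 11.693 g
Tris base: 1.23% w/v = 12.3 g/L → 12.3 × 0.448 L = 5.510 g
zinc sulfate heptahydrate: 34.2 mg/L × 0.448 L = 15.322 mg
magnesium sulfate heptahydrate: 1.14 g/L × 0.448 L = 0.51072 g = 510.720 mg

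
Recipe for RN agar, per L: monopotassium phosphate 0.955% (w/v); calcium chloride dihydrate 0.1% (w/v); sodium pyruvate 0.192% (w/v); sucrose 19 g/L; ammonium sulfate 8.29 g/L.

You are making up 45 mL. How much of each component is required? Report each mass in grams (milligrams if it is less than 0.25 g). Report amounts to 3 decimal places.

Scale factor relative to 1 L: 0.045.
monopotassium phosphate: 0.955 g per 100 mL × 45 mL ÷ 100 = 0.430 g
calcium chloride dihydrate: 0.1 g per 100 mL × 45 mL ÷ 100 = 0.045 g = 45.000 mg
sodium pyruvate: 0.192% w/v = 1.92 g/L → 1.92 × 0.045 L = 0.0864 g = 86.400 mg
sucrose: 19 g/L × 0.045 L = 0.855 g
ammonium sulfate: 8.29 g/L × 0.045 L = 0.373 g

monopotassium phosphate 0.430 g; calcium chloride dihydrate 45.000 mg; sodium pyruvate 86.400 mg; sucrose 0.855 g; ammonium sulfate 0.373 g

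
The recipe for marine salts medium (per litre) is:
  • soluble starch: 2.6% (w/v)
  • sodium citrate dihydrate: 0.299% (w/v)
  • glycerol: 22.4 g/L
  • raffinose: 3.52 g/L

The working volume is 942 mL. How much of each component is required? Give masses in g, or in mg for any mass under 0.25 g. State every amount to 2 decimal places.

Working volume: 942 mL = 0.942 L.
soluble starch: 2.6 g per 100 mL × 942 mL ÷ 100 = 24.49 g
sodium citrate dihydrate: 0.299% w/v = 2.99 g/L → 2.99 × 0.942 L = 2.82 g
glycerol: 22.4 g/L × 0.942 L = 21.10 g
raffinose: 3.52 g/L × 0.942 L = 3.32 g

soluble starch 24.49 g; sodium citrate dihydrate 2.82 g; glycerol 21.10 g; raffinose 3.32 g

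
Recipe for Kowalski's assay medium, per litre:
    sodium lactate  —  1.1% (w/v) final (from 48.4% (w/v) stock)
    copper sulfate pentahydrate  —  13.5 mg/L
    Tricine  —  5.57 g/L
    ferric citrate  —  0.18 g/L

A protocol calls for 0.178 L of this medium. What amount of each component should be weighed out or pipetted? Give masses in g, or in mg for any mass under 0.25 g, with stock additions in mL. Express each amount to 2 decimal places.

sodium lactate 4.05 mL; copper sulfate pentahydrate 2.40 mg; Tricine 0.99 g; ferric citrate 32.04 mg

Working volume: 0.178 L.
sodium lactate: V = C2·V2/C1 = 1.1% ÷ 48.4% × 178 mL = 4.05 mL
copper sulfate pentahydrate: 13.5 mg/L × 0.178 L = 2.40 mg
Tricine: 5.57 g/L × 0.178 L = 0.99 g
ferric citrate: 0.18 g/L × 0.178 L = 0.03204 g = 32.04 mg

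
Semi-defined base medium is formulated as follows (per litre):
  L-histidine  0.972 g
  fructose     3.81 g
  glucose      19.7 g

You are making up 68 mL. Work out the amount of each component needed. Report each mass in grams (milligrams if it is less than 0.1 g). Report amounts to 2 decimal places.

L-histidine 66.10 mg; fructose 0.26 g; glucose 1.34 g

Ratio of target to recipe volume: 68 / 1000 = 0.068.
L-histidine: 0.972 g × (68 mL / 1000 mL) = 0.066096 g = 66.10 mg
fructose: 3.81 g × (68 mL / 1000 mL) = 0.26 g
glucose: 19.7 g × (68 mL / 1000 mL) = 1.34 g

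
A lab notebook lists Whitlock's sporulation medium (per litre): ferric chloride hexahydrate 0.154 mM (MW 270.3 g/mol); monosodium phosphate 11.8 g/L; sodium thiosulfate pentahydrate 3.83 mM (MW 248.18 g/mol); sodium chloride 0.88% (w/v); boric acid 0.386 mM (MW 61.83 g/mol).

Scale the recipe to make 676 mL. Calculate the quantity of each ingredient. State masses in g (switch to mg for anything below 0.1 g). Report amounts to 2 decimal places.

ferric chloride hexahydrate 28.14 mg; monosodium phosphate 7.98 g; sodium thiosulfate pentahydrate 0.64 g; sodium chloride 5.95 g; boric acid 16.13 mg

Scale factor relative to 1 L: 0.676.
ferric chloride hexahydrate: 0.154 mmol/L × 270.3 mg/mmol × 0.676 L = 28.14 mg
monosodium phosphate: 11.8 g/L × 0.676 L = 7.98 g
sodium thiosulfate pentahydrate: 3.83 mmol/L × 248.18 g/mol × 0.676 L ÷ 1000 = 0.64 g
sodium chloride: 0.88% w/v = 8.8 g/L → 8.8 × 0.676 L = 5.95 g
boric acid: 0.386 mmol/L × 61.83 mg/mmol × 0.676 L = 16.13 mg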